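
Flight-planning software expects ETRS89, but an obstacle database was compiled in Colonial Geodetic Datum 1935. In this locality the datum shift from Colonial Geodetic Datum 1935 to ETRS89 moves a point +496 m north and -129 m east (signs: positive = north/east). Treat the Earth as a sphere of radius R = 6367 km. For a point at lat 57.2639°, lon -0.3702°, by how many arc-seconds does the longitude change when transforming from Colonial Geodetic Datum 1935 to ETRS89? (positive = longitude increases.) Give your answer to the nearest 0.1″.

Δλ = -7.7″

At latitude 57.2639°, cos φ = 0.540770.
One radian of longitude at latitude φ spans R cos φ, so Δλ = ΔE / (R cos φ) = -129.0 / (6367000 × 0.540770) = -3.7466e-05 rad = -7.728″.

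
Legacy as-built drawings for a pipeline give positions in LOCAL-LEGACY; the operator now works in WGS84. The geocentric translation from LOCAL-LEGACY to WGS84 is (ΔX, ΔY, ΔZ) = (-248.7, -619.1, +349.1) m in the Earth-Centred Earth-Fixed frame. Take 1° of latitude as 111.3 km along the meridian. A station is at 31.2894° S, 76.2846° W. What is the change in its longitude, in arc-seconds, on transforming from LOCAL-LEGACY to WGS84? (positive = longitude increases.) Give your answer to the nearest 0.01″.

sin φ = -0.519361, cos φ = 0.854555, sin λ = -0.971485, cos λ = 0.237099.
East component: ΔE = −sin λ·ΔX + cos λ·ΔY = −(-0.971485)(-248.7) + (0.237099)(-619.1) = -388.40 m.
1° of latitude spans 111300 m; at latitude φ, 1° of longitude spans that × cos φ = 95112.0 m, so Δλ = -388.40 / 95112.0 × 3600 = -14.701″.

Δλ = -14.70″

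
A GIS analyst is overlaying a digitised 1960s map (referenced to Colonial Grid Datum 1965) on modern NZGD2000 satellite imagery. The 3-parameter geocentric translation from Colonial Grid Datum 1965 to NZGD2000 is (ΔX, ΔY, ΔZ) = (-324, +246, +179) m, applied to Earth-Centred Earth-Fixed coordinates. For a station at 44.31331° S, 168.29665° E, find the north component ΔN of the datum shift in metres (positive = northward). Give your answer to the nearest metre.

At φ = -44.31331°, λ = 168.29665°: sin φ = -0.698582, cos φ = 0.715530, sin λ = 0.202845, cos λ = -0.979211.
ΔN = −sin φ cos λ·ΔX − sin φ sin λ·ΔY + cos φ·ΔZ = −(-0.698582)(-0.979211)(-324) − (-0.698582)(0.202845)(246) + (0.715530)(179) = 384.57 m.

ΔN = 385 m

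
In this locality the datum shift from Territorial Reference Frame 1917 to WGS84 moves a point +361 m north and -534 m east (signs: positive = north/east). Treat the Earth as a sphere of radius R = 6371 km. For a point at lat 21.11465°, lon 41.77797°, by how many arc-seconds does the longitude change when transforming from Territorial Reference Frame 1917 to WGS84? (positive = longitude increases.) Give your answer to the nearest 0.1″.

At latitude 21.11465°, cos φ = 0.932861.
One radian of longitude at latitude φ spans R cos φ, so Δλ = ΔE / (R cos φ) = -534.0 / (6371000 × 0.932861) = -8.9850e-05 rad = -18.533″.

Δλ = -18.5″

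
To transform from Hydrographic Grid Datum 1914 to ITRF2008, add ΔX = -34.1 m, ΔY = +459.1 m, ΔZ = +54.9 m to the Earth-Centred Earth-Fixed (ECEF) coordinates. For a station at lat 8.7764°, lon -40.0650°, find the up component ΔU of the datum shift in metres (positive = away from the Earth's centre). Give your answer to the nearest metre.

The local up (radial) axis is (cos φ cos λ, cos φ sin λ, sin φ), giving ΔU = -25.792 − 292.043 + 8.377 = -309.46 m.

ΔU = -309 m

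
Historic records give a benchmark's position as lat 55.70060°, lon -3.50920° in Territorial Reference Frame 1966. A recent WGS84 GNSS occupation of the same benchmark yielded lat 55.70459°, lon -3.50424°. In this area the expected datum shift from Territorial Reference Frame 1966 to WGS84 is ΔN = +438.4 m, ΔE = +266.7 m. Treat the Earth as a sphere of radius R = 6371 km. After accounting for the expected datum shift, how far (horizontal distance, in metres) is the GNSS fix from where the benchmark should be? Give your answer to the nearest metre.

44 m

Observed coordinate differences: Δφ = +0.00399°, Δλ = +0.00496°.
Converting to metres (1° lat = 111195 m, cos φ = 0.563517): observed ΔN = 443.7 m, observed ΔE = 310.8 m.
Subtracting the expected shift leaves a residual of 443.7 − (438.4) = 5.3 m north and 310.8 − (266.7) = 44.1 m east.
Residual distance = √(5.3² + 44.1²) = 44.4 m.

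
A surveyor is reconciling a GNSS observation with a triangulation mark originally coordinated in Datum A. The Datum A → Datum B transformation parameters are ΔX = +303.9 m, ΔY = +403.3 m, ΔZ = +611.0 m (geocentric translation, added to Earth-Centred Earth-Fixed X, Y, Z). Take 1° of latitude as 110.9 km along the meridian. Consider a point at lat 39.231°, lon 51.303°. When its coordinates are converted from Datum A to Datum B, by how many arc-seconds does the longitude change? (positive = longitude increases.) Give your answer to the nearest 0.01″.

sin φ = 0.632448, cos φ = 0.774602, sin λ = 0.780463, cos λ = 0.625202.
East component: ΔE = −sin λ·ΔX + cos λ·ΔY = −(0.780463)(303.9) + (0.625202)(403.3) = 14.96 m.
1° of latitude spans 110900 m; at latitude φ, 1° of longitude spans that × cos φ = 85903.4 m, so Δλ = 14.96 / 85903.4 × 3600 = 0.627″.

Δλ = 0.63″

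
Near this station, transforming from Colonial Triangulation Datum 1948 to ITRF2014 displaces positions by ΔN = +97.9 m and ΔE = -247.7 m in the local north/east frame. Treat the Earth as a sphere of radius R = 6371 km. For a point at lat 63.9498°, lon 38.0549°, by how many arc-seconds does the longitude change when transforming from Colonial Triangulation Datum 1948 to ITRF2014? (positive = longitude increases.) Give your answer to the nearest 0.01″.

Δλ = -18.26″

At latitude 63.9498°, cos φ = 0.439158.
One radian of longitude at latitude φ spans R cos φ, so Δλ = ΔE / (R cos φ) = -247.7 / (6371000 × 0.439158) = -8.8531e-05 rad = -18.261″.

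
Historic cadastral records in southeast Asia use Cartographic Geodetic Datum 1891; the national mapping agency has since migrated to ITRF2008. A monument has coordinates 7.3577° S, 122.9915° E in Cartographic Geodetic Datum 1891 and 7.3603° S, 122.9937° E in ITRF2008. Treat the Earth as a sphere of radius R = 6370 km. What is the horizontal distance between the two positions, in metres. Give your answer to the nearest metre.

Δφ = -7.3603° − -7.3577° = -0.0026°; Δλ = 122.9937° − 122.9915° = +0.0022°.
1° along a meridian = πR/180 = 111177 m.
ΔN = Δφ × 111177 = -289.1 m; ΔE = Δλ × 111177 × cos(-7.3577°) = +0.0022 × 111177 × 0.991766 = 242.6 m.
Distance = √(ΔE² + ΔN²) = √(242.6² + (-289.1)²) = 377.4 m.

377 m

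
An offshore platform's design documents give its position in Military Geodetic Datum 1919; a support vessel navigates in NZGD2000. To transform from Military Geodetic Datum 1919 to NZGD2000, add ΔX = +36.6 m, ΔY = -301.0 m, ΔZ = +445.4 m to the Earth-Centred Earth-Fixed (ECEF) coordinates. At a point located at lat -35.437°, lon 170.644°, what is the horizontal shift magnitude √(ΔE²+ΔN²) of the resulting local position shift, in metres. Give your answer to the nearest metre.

428 m

At φ = -35.437°, λ = 170.644°: sin φ = -0.579807, cos φ = 0.814754, sin λ = 0.162568, cos λ = -0.986697.
ΔE = −sin λ·ΔX + cos λ·ΔY = −(0.162568)·(36.6) + (-0.986697)·(-301.0) = 291.05 m.
ΔN = −sin φ cos λ·ΔX − sin φ sin λ·ΔY + cos φ·ΔZ = −(-0.579807)(-0.986697)(36.6) − (-0.579807)(0.162568)(-301.0) + (0.814754)(445.4) = 313.58 m.
Horizontal magnitude = √(ΔE² + ΔN²) = √(291.05² + 313.58²) = 427.83 m.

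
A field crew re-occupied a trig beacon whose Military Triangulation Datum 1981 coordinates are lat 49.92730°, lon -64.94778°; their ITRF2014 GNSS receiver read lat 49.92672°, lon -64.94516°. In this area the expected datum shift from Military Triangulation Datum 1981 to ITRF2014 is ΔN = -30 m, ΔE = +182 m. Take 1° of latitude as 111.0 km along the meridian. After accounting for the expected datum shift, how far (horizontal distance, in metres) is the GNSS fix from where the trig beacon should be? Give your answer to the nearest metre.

Observed coordinate differences: Δφ = -0.00058°, Δλ = +0.00262°.
Converting to metres (1° lat = 111000 m, cos φ = 0.643759): observed ΔN = -64.4 m, observed ΔE = 187.2 m.
Subtracting the expected shift leaves a residual of -64.4 − (-30) = -34.4 m north and 187.2 − (182) = 5.2 m east.
Residual distance = √((-34.4)² + 5.2²) = 34.8 m.

35 m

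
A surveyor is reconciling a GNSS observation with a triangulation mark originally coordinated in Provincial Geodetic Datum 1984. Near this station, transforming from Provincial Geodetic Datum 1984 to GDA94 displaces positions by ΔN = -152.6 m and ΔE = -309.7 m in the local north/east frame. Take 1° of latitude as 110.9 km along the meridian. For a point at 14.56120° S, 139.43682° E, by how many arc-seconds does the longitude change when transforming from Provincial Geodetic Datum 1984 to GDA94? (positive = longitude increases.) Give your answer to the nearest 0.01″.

At latitude -14.56120°, cos φ = 0.967880.
1° of longitude at this latitude = 110.9 × cos φ = 107.34 km, so Δλ = -309.7 / 107337.9 = -0.0028853° = -10.387″.

Δλ = -10.39″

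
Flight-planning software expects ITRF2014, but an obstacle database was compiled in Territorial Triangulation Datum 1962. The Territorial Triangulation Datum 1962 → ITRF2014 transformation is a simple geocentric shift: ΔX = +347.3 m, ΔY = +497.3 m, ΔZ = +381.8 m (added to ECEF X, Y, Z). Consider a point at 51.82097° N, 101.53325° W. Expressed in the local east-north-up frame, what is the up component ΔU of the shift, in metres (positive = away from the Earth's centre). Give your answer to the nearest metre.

The local up (radial) axis is (cos φ cos λ, cos φ sin λ, sin φ), giving ΔU = -42.921 − 301.185 + 300.127 = -43.98 m.

ΔU = -44 m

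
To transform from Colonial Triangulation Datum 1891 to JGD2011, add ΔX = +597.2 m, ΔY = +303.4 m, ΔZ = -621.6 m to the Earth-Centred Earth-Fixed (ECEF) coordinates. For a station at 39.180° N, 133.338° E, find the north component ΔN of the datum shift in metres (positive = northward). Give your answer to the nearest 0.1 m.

At φ = 39.180°, λ = 133.338°: sin φ = 0.631759, cos φ = 0.775165, sin λ = 0.727318, cos λ = -0.686301.
ΔN = −sin φ cos λ·ΔX − sin φ sin λ·ΔY + cos φ·ΔZ = −(0.631759)(-0.686301)(597.2) − (0.631759)(0.727318)(303.4) + (0.775165)(-621.6) = -362.32 m.

ΔN = -362.3 m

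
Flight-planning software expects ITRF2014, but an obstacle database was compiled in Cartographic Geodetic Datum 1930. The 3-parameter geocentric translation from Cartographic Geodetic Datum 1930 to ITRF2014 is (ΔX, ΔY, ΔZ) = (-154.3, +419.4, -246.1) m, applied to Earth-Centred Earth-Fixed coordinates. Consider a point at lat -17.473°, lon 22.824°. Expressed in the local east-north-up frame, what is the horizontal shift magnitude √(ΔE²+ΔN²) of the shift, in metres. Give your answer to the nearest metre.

502 m

At φ = -17.473°, λ = 22.824°: sin φ = -0.300256, cos φ = 0.953859, sin λ = 0.387902, cos λ = 0.921701.
ΔE = −sin λ·ΔX + cos λ·ΔY = −(0.387902)·(-154.3) + (0.921701)·(419.4) = 446.41 m.
ΔN = −sin φ cos λ·ΔX − sin φ sin λ·ΔY + cos φ·ΔZ = −(-0.300256)(0.921701)(-154.3) − (-0.300256)(0.387902)(419.4) + (0.953859)(-246.1) = -228.60 m.
Horizontal magnitude = √(ΔE² + ΔN²) = √(446.41² + (-228.60)²) = 501.54 m.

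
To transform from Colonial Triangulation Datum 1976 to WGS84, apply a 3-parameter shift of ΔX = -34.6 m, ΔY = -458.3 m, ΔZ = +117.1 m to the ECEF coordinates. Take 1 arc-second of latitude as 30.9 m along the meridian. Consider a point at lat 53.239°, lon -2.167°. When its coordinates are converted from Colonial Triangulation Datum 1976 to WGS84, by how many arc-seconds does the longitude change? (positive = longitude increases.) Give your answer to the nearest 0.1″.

sin φ = 0.801139, cos φ = 0.598478, sin λ = -0.037812, cos λ = 0.999285.
East component: ΔE = −sin λ·ΔX + cos λ·ΔY = −(-0.037812)(-34.6) + (0.999285)(-458.3) = -459.28 m.
1° of latitude spans 3600 × 30.90 = 111240 m; at latitude φ, 1° of longitude spans that × cos φ = 66574.7 m, so Δλ = -459.28 / 66574.7 × 3600 = -24.835″.

Δλ = -24.8″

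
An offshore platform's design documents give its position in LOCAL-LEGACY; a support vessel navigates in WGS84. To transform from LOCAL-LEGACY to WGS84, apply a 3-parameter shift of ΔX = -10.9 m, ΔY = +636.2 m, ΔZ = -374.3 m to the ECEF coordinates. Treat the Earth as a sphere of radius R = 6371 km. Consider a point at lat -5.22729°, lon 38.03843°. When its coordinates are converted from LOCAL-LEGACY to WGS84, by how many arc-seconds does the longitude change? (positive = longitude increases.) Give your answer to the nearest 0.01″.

Δλ = 16.51″

sin φ = -0.091107, cos φ = 0.995841, sin λ = 0.616190, cos λ = 0.787598.
East component: ΔE = −sin λ·ΔX + cos λ·ΔY = −(0.616190)(-10.9) + (0.787598)(636.2) = 507.79 m.
1° of latitude spans πR/180 = 111195 m; at latitude φ, 1° of longitude spans that × cos φ = 110732.5 m, so Δλ = 507.79 / 110732.5 × 3600 = 16.509″.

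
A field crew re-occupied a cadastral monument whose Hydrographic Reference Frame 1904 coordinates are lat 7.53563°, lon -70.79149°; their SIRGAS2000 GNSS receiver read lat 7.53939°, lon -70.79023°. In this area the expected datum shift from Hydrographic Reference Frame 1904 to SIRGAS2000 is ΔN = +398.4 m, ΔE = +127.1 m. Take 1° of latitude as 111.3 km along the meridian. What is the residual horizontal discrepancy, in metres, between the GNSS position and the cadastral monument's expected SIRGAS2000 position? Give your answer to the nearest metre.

Observed coordinate differences: Δφ = +0.00376°, Δλ = +0.00126°.
Converting to metres (1° lat = 111300 m, cos φ = 0.991364): observed ΔN = 418.5 m, observed ΔE = 139.0 m.
Subtracting the expected shift leaves a residual of 418.5 − (398.4) = 20.1 m north and 139.0 − (127.1) = 11.9 m east.
Residual distance = √(20.1² + 11.9²) = 23.4 m.

23 m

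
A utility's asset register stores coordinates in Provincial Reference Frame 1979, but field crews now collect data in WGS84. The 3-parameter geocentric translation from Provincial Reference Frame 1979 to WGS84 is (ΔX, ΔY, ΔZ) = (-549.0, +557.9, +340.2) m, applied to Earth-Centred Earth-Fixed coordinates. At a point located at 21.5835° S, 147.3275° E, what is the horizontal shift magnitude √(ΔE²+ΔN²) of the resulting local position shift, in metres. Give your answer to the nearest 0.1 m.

The local east axis at (φ, λ) is (−sin λ, cos λ, 0), so ΔE = −sin(147.3275°)·(-549.0) + cos(147.3275°)·557.9 = -173.25 m.
The local north axis is (−sin φ cos λ, −sin φ sin λ, cos φ), giving ΔN = 169.998 + 110.789 + 316.346 = 597.13 m.
Horizontal magnitude = √(ΔE² + ΔN²) = √((-173.25)² + 597.13²) = 621.76 m.

621.8 m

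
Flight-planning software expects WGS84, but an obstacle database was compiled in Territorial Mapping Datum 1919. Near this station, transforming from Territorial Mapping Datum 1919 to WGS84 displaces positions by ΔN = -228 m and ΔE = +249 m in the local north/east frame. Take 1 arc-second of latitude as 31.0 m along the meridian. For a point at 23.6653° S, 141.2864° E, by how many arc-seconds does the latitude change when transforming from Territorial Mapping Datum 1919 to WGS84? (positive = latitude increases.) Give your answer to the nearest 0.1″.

1″ of latitude = 31.00 m, so Δφ = -228.0 / 31.00 = -7.355″.

Δφ = -7.4″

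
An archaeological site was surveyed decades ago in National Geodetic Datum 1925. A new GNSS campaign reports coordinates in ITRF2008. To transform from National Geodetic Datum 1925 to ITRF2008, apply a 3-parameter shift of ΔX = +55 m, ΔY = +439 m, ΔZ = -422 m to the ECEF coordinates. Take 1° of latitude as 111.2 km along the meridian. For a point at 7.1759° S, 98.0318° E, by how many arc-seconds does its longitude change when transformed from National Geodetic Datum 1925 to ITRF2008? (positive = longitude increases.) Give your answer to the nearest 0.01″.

sin φ = -0.124916, cos φ = 0.992167, sin λ = 0.990191, cos λ = -0.139723.
East component: ΔE = −sin λ·ΔX + cos λ·ΔY = −(0.990191)(55) + (-0.139723)(439) = -115.80 m.
1° of latitude spans 111200 m; at latitude φ, 1° of longitude spans that × cos φ = 110329.0 m, so Δλ = -115.80 / 110329.0 × 3600 = -3.778″.

Δλ = -3.78″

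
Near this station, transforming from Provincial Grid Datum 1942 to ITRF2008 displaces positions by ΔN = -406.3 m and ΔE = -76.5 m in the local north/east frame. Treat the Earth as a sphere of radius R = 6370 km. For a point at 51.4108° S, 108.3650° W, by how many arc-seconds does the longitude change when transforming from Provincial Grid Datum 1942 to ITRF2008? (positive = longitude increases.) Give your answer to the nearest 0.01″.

At latitude -51.4108°, cos φ = 0.623732.
One radian of longitude at latitude φ spans R cos φ, so Δλ = ΔE / (R cos φ) = -76.5 / (6370000 × 0.623732) = -1.9254e-05 rad = -3.971″.

Δλ = -3.97″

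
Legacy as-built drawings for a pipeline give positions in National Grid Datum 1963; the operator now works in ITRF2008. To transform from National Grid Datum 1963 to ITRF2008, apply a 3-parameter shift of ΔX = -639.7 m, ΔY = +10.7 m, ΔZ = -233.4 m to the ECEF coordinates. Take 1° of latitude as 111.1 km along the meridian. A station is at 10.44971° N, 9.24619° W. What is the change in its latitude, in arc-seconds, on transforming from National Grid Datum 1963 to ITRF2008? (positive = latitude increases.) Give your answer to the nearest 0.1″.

Δφ = -3.7″

sin φ = 0.181372, cos φ = 0.983414, sin λ = -0.160677, cos λ = 0.987007.
North component: ΔN = −sin φ cos λ·ΔX − sin φ sin λ·ΔY + cos φ·ΔZ = −(0.181372)(0.987007)(-639.7) − (0.181372)(-0.160677)(10.7) + (0.983414)(-233.4) = -114.70 m.
1° of latitude spans 111100 m, so Δφ = -114.70 / 111100 × 3600 = -3.717″.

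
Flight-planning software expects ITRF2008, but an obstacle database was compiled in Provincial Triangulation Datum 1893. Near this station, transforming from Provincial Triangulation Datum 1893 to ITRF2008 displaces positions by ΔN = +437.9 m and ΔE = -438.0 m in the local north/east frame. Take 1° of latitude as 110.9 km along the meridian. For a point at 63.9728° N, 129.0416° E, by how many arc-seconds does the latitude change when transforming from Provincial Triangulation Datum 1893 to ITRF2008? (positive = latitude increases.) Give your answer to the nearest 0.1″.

Δφ = 14.2″

1° of latitude = 110.9 km, so Δφ = 437.9 / 110900 = 0.0039486° = 14.215″.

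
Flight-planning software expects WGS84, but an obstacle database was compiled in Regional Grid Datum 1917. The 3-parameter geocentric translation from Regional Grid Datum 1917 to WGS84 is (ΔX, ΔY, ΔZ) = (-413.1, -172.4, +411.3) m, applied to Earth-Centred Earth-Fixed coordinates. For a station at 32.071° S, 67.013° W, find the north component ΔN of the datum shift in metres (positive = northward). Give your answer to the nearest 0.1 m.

ΔN = 347.1 m

The local north axis is (−sin φ cos λ, −sin φ sin λ, cos φ), giving ΔN = -85.659 + 84.270 + 348.532 = 347.14 m.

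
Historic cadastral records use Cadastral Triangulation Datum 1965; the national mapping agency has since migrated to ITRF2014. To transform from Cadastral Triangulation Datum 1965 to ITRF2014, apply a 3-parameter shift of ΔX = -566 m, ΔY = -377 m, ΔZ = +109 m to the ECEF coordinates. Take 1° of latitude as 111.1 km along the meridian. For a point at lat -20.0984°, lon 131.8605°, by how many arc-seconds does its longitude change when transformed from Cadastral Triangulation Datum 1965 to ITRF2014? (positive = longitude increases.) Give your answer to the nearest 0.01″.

Δλ = 23.23″

sin φ = -0.343633, cos φ = 0.939104, sin λ = 0.744772, cos λ = -0.667319.
East component: ΔE = −sin λ·ΔX + cos λ·ΔY = −(0.744772)(-566) + (-0.667319)(-377) = 673.12 m.
1° of latitude spans 111100 m; at latitude φ, 1° of longitude spans that × cos φ = 104334.4 m, so Δλ = 673.12 / 104334.4 × 3600 = 23.226″.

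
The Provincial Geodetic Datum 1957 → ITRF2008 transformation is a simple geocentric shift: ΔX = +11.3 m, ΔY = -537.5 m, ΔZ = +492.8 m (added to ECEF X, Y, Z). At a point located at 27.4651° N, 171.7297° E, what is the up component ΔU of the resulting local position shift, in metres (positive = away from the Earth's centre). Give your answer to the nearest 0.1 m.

At φ = 27.4651°, λ = 171.7297°: sin φ = 0.461208, cos φ = 0.887292, sin λ = 0.143843, cos λ = -0.989600.
ΔU = cos φ cos λ·ΔX + cos φ sin λ·ΔY + sin φ·ΔZ = (0.887292)(-0.989600)(11.3) + (0.887292)(0.143843)(-537.5) + (0.461208)(492.8) = 148.76 m.

ΔU = 148.8 m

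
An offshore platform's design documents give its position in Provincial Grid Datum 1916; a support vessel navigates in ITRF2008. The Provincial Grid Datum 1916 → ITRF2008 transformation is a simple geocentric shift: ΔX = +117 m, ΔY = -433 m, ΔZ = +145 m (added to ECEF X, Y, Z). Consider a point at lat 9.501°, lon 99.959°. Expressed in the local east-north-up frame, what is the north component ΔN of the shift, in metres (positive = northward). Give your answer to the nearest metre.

ΔN = 217 m

At φ = 9.501°, λ = 99.959°: sin φ = 0.165065, cos φ = 0.986283, sin λ = 0.984932, cos λ = -0.172943.
ΔN = −sin φ cos λ·ΔX − sin φ sin λ·ΔY + cos φ·ΔZ = −(0.165065)(-0.172943)(117) − (0.165065)(0.984932)(-433) + (0.986283)(145) = 216.75 m.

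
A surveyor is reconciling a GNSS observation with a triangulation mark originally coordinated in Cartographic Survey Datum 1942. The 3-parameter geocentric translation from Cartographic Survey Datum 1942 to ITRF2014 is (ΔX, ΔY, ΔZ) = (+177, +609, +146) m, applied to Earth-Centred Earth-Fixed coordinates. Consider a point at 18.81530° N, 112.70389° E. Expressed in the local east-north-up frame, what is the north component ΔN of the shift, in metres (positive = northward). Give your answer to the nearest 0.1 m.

At φ = 18.81530°, λ = 112.70389°: sin φ = 0.322518, cos φ = 0.946563, sin λ = 0.922512, cos λ = -0.385969.
ΔN = −sin φ cos λ·ΔX − sin φ sin λ·ΔY + cos φ·ΔZ = −(0.322518)(-0.385969)(177) − (0.322518)(0.922512)(609) + (0.946563)(146) = -20.96 m.

ΔN = -21.0 m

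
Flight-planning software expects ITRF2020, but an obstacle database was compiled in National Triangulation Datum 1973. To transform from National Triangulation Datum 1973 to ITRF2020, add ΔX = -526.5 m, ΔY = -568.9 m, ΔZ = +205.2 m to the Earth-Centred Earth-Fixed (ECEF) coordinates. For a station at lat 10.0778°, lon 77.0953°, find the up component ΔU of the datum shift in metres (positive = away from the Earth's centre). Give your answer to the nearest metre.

ΔU = -626 m

At φ = 10.0778°, λ = 77.0953°: sin φ = 0.174985, cos φ = 0.984571, sin λ = 0.974743, cos λ = 0.223330.
ΔU = cos φ cos λ·ΔX + cos φ sin λ·ΔY + sin φ·ΔZ = (0.984571)(0.223330)(-526.5) + (0.984571)(0.974743)(-568.9) + (0.174985)(205.2) = -625.84 m.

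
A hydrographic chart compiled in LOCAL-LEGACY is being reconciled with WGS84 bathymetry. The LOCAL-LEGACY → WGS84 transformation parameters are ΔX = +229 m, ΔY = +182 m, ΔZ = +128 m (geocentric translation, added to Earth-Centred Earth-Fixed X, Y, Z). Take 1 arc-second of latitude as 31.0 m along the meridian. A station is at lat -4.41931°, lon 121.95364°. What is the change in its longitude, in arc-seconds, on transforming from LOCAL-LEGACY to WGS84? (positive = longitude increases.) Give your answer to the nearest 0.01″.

Δλ = -9.40″

sin φ = -0.077055, cos φ = 0.997027, sin λ = 0.848477, cos λ = -0.529233.
East component: ΔE = −sin λ·ΔX + cos λ·ΔY = −(0.848477)(229) + (-0.529233)(182) = -290.62 m.
1° of latitude spans 3600 × 31.00 = 111600 m; at latitude φ, 1° of longitude spans that × cos φ = 111268.2 m, so Δλ = -290.62 / 111268.2 × 3600 = -9.403″.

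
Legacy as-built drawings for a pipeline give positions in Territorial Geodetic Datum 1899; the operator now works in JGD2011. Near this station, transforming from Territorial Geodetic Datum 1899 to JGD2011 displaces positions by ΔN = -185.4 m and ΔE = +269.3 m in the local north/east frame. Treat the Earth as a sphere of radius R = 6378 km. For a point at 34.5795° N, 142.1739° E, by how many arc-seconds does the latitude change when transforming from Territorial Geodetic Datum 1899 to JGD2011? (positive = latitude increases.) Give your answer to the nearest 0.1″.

On a sphere of radius R, 1 rad of latitude = R, so Δφ = ΔN / R = -185.4 / 6378000 = -2.9069e-05 rad = -5.996″.

Δφ = -6.0″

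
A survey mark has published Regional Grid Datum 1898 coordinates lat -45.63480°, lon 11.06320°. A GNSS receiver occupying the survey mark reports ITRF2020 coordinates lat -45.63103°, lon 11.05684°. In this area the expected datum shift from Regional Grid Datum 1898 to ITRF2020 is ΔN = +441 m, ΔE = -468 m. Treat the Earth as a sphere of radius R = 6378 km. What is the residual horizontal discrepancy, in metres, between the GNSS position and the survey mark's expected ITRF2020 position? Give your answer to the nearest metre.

Observed coordinate differences: Δφ = +0.00377°, Δλ = -0.00636°.
Converting to metres (1° lat = 111317 m, cos φ = 0.699229): observed ΔN = 419.7 m, observed ΔE = -495.0 m.
Subtracting the expected shift leaves a residual of 419.7 − (441) = -21.3 m north and -495.0 − (-468) = -27.0 m east.
Residual distance = √((-21.3)² + (-27.0)²) = 34.4 m.

34 m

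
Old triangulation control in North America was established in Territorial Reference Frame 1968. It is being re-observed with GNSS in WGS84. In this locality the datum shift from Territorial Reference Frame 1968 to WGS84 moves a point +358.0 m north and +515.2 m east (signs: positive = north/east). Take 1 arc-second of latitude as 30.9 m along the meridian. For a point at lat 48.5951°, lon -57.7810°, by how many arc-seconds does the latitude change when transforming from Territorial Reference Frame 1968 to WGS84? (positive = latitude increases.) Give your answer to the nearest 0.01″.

1″ of latitude = 30.90 m, so Δφ = 358.0 / 30.90 = 11.586″.

Δφ = 11.59″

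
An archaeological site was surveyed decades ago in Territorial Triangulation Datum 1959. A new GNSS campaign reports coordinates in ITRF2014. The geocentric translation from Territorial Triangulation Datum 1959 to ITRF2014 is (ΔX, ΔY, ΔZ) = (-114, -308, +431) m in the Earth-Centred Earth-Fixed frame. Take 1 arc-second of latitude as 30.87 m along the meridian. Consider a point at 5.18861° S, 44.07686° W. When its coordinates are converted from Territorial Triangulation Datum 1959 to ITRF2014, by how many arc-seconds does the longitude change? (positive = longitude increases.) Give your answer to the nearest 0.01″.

sin φ = -0.090435, cos φ = 0.995902, sin λ = -0.695623, cos λ = 0.718407.
East component: ΔE = −sin λ·ΔX + cos λ·ΔY = −(-0.695623)(-114) + (0.718407)(-308) = -300.57 m.
1° of latitude spans 3600 × 30.87 = 111132 m; at latitude φ, 1° of longitude spans that × cos φ = 110676.6 m, so Δλ = -300.57 / 110676.6 × 3600 = -9.777″.

Δλ = -9.78″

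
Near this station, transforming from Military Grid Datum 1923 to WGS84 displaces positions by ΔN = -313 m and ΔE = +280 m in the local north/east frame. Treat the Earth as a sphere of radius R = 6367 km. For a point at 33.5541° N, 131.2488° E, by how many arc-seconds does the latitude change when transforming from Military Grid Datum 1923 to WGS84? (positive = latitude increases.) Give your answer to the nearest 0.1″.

Δφ = -10.1″

On a sphere of radius R, 1 rad of latitude = R, so Δφ = ΔN / R = -313.0 / 6367000 = -4.9160e-05 rad = -10.140″.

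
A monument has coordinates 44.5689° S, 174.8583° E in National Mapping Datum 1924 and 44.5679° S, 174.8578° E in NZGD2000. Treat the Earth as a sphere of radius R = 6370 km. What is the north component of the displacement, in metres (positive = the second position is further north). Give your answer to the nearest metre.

ΔN = 111 m

Δφ = -44.5679° − -44.5689° = +0.0010°; Δλ = 174.8578° − 174.8583° = -0.0005°.
1° along a meridian = πR/180 = 111177 m.
ΔN = Δφ × 111177 = 111.2 m; ΔE = Δλ × 111177 × cos(-44.5689°) = -0.0005 × 111177 × 0.712407 = -39.6 m.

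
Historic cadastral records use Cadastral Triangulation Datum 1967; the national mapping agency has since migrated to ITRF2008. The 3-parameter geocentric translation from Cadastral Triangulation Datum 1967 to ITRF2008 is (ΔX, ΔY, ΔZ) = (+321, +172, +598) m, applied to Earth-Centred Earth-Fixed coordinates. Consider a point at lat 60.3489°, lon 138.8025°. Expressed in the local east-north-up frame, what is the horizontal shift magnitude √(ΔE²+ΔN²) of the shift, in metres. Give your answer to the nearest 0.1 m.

The local east axis at (φ, λ) is (−sin λ, cos λ, 0), so ΔE = −sin(138.8025°)·321 + cos(138.8025°)·172 = -340.85 m.
The local north axis is (−sin φ cos λ, −sin φ sin λ, cos φ), giving ΔN = 209.906 − 98.454 + 295.841 = 407.29 m.
Horizontal magnitude = √(ΔE² + ΔN²) = √((-340.85)² + 407.29²) = 531.10 m.

531.1 m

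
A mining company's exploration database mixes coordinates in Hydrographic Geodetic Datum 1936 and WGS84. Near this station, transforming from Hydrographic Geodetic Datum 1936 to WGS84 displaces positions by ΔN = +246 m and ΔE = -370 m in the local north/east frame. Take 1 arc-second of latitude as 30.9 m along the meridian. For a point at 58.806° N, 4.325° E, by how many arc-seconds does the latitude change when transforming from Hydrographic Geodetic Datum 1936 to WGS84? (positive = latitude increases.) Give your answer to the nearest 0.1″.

Δφ = 8.0″

1″ of latitude = 30.90 m, so Δφ = 246.0 / 30.90 = 7.961″.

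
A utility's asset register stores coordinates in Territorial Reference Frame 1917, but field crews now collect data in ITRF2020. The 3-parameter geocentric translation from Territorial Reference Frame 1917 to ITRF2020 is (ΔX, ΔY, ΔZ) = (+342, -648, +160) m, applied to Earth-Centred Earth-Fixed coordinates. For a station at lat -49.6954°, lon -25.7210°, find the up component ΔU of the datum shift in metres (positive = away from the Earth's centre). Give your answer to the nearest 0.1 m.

ΔU = 259.2 m

At φ = -49.6954°, λ = -25.7210°: sin φ = -0.762616, cos φ = 0.646851, sin λ = -0.433989, cos λ = 0.900918.
ΔU = cos φ cos λ·ΔX + cos φ sin λ·ΔY + sin φ·ΔZ = (0.646851)(0.900918)(342) + (0.646851)(-0.433989)(-648) + (-0.762616)(160) = 259.20 m.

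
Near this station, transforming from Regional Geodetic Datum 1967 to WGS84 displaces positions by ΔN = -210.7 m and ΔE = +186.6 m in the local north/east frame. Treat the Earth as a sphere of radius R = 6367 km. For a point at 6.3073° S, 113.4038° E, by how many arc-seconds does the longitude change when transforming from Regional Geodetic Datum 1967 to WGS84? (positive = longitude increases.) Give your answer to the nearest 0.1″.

At latitude -6.3073°, cos φ = 0.993947.
One radian of longitude at latitude φ spans R cos φ, so Δλ = ΔE / (R cos φ) = 186.6 / (6367000 × 0.993947) = 2.9486e-05 rad = 6.082″.

Δλ = 6.1″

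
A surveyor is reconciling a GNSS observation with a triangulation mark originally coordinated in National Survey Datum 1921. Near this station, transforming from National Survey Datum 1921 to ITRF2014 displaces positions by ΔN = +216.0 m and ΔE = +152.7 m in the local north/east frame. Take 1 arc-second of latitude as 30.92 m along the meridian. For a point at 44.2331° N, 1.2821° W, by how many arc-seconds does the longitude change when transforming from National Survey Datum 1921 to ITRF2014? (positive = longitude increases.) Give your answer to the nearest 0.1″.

At latitude 44.2331°, cos φ = 0.716508.
1″ of longitude at this latitude = 30.92 × cos φ = 22.1544 m, so Δλ = 152.7 / 22.1544 = 6.893″.

Δλ = 6.9″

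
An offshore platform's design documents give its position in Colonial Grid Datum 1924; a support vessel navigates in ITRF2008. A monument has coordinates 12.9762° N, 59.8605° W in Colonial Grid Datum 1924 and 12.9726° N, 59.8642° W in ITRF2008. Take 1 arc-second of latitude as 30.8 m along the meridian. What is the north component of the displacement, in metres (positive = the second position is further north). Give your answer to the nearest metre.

ΔN = -399 m

Δφ = 12.9726° − 12.9762° = -0.0036°; Δλ = -59.8642° − -59.8605° = -0.0037°.
1° of latitude = 3600 × 30.80 = 110880 m.
ΔN = Δφ × 110880 = -399.2 m; ΔE = Δλ × 110880 × cos(12.9762°) = -0.0037 × 110880 × 0.974463 = -399.8 m.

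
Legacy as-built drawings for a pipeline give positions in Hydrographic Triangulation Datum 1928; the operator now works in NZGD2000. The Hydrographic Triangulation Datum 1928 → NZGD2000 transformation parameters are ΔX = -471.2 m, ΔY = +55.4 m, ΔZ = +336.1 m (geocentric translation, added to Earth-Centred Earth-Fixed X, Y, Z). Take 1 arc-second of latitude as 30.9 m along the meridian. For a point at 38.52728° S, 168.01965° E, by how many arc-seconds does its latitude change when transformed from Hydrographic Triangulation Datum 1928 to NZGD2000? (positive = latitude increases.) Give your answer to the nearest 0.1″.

sin φ = -0.622887, cos φ = 0.782312, sin λ = 0.207576, cos λ = -0.978219.
North component: ΔN = −sin φ cos λ·ΔX − sin φ sin λ·ΔY + cos φ·ΔZ = −(-0.622887)(-0.978219)(-471.2) − (-0.622887)(0.207576)(55.4) + (0.782312)(336.1) = 557.21 m.
1° of latitude spans 3600 × 30.90 = 111240 m, so Δφ = 557.21 / 111240 × 3600 = 18.033″.

Δφ = 18.0″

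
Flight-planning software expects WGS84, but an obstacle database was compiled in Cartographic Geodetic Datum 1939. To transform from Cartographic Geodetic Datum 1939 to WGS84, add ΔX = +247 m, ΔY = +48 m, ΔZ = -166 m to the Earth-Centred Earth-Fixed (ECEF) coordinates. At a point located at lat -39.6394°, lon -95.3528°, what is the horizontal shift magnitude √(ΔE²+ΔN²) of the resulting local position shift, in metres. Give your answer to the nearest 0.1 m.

At φ = -39.6394°, λ = -95.3528°: sin φ = -0.637954, cos φ = 0.770075, sin λ = -0.995639, cos λ = -0.093288.
ΔE = −sin λ·ΔX + cos λ·ΔY = −(-0.995639)·(247) + (-0.093288)·(48) = 241.45 m.
ΔN = −sin φ cos λ·ΔX − sin φ sin λ·ΔY + cos φ·ΔZ = −(-0.637954)(-0.093288)(247) − (-0.637954)(-0.995639)(48) + (0.770075)(-166) = -173.02 m.
Horizontal magnitude = √(ΔE² + ΔN²) = √(241.45² + (-173.02)²) = 297.04 m.

297.0 m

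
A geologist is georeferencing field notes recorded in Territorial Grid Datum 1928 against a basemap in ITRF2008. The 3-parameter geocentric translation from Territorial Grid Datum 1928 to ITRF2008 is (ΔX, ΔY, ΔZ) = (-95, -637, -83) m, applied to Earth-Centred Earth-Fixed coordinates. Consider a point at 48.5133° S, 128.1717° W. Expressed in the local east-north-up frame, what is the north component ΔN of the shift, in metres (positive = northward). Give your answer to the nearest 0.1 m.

ΔN = 364.1 m

At φ = -48.5133°, λ = -128.1717°: sin φ = -0.749110, cos φ = 0.662446, sin λ = -0.786162, cos λ = -0.618020.
ΔN = −sin φ cos λ·ΔX − sin φ sin λ·ΔY + cos φ·ΔZ = −(-0.749110)(-0.618020)(-95) − (-0.749110)(-0.786162)(-637) + (0.662446)(-83) = 364.14 m.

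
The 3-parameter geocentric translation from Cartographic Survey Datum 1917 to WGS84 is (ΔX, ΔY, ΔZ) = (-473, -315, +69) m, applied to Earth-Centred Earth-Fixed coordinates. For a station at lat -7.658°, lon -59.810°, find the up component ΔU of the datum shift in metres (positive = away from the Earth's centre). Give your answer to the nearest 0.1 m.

The local up (radial) axis is (cos φ cos λ, cos φ sin λ, sin φ), giving ΔU = -235.736 + 269.846 − 9.195 = 24.92 m.

ΔU = 24.9 m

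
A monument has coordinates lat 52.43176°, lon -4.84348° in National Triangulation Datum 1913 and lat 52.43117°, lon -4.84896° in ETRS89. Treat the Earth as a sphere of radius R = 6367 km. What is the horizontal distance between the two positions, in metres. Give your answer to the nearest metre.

377 m

Δφ = 52.43117° − 52.43176° = -0.00059°; Δλ = -4.84896° − -4.84348° = -0.00548°.
1° along a meridian = πR/180 = 111125 m.
ΔN = Δφ × 111125 = -65.6 m; ΔE = Δλ × 111125 × cos(52.43176°) = -0.00548 × 111125 × 0.609706 = -371.3 m.
Distance = √(ΔE² + ΔN²) = √((-371.3)² + (-65.6)²) = 377.0 m.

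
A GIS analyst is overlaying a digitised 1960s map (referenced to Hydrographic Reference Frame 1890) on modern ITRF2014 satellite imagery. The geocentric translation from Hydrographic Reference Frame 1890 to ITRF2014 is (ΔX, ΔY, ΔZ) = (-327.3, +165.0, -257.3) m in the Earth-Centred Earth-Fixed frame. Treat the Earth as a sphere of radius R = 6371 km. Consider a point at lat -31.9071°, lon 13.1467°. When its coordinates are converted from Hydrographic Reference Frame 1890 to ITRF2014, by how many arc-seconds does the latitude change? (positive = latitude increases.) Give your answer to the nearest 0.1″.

Δφ = -11.9″

sin φ = -0.528544, cos φ = 0.848906, sin λ = 0.227445, cos λ = 0.973791.
North component: ΔN = −sin φ cos λ·ΔX − sin φ sin λ·ΔY + cos φ·ΔZ = −(-0.528544)(0.973791)(-327.3) − (-0.528544)(0.227445)(165.0) + (0.848906)(-257.3) = -367.05 m.
1° of latitude spans πR/180 = 111195 m, so Δφ = -367.05 / 111195 × 3600 = -11.883″.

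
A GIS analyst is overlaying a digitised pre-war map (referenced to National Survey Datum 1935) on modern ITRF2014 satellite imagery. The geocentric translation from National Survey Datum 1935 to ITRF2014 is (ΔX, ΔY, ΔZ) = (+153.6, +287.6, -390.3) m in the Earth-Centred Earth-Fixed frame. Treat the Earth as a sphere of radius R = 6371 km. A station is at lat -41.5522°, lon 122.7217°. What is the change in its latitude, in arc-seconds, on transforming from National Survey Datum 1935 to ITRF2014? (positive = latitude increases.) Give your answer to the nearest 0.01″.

Δφ = -6.04″

sin φ = -0.663302, cos φ = 0.748352, sin λ = 0.841306, cos λ = -0.540559.
North component: ΔN = −sin φ cos λ·ΔX − sin φ sin λ·ΔY + cos φ·ΔZ = −(-0.663302)(-0.540559)(153.6) − (-0.663302)(0.841306)(287.6) + (0.748352)(-390.3) = -186.66 m.
1° of latitude spans πR/180 = 111195 m, so Δφ = -186.66 / 111195 × 3600 = -6.043″.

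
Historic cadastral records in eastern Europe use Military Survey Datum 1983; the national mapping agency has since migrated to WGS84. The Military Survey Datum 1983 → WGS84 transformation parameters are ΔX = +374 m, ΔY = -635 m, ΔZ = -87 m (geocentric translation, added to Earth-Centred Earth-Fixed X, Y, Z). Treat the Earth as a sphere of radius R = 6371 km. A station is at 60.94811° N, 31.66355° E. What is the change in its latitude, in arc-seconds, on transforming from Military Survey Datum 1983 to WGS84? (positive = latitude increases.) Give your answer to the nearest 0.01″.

sin φ = 0.874180, cos φ = 0.485602, sin λ = 0.524930, cos λ = 0.851145.
North component: ΔN = −sin φ cos λ·ΔX − sin φ sin λ·ΔY + cos φ·ΔZ = −(0.874180)(0.851145)(374) − (0.874180)(0.524930)(-635) + (0.485602)(-87) = -29.13 m.
1° of latitude spans πR/180 = 111195 m, so Δφ = -29.13 / 111195 × 3600 = -0.943″.

Δφ = -0.94″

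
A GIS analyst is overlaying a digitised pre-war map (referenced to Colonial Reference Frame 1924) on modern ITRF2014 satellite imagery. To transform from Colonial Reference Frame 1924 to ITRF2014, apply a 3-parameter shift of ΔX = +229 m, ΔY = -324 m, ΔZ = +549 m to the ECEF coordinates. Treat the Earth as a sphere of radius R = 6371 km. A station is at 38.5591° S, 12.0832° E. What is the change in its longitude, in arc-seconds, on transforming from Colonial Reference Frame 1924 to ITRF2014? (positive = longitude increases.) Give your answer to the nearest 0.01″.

Δλ = -15.10″

sin φ = -0.623322, cos φ = 0.781966, sin λ = 0.209332, cos λ = 0.977845.
East component: ΔE = −sin λ·ΔX + cos λ·ΔY = −(0.209332)(229) + (0.977845)(-324) = -364.76 m.
1° of latitude spans πR/180 = 111195 m; at latitude φ, 1° of longitude spans that × cos φ = 86950.6 m, so Δλ = -364.76 / 86950.6 × 3600 = -15.102″.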